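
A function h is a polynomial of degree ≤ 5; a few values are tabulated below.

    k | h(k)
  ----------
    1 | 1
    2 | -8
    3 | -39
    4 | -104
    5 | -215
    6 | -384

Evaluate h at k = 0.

0

First differences: -9, -31, -65, -111, -169. Second differences: -22, -34, -46, -58. Third differences: -12, -12, -12.
Level-3 differences are constant, so h has degree 3.
Fitting a degree-3 polynomial gives h(k) = -2k³ + k² + 2k.
Then h(0) = 0.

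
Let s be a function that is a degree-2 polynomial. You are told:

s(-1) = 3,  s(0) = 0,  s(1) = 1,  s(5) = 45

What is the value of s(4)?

Write s(n) = an² + bn + c; the 4 given values yield a linear system in the 3 coefficients.
Solving, s(n) = 2n² - n.
Then s(4) = 28.

28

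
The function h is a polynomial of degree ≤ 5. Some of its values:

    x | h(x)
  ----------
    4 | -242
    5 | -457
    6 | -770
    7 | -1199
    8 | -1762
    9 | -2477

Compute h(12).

-5714

Write h(x) = ax^5 + bx^4 + cx³ + dx² + ex + p; the 6 given values yield a linear system in the 6 coefficients.
Solving, the top 2 coefficients vanish, and h(x) = -3x³ - 4x² + 4x - 2.
Then h(12) = -5714.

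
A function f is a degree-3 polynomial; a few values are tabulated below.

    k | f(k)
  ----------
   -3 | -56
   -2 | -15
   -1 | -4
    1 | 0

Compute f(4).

231

Write f(k) = ak³ + bk² + ck + d; the 4 given values yield a linear system in the 4 coefficients.
Solving, f(k) = 3k³ + 3k² - k - 5.
Then f(4) = 231.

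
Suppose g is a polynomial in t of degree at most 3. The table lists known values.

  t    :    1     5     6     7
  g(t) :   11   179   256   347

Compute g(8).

Write g(t) = at³ + bt² + ct + d; the 4 given values yield a linear system in the 4 coefficients.
Solving, the leading coefficient vanishes, and g(t) = 7t² + 4.
Then g(8) = 452.

452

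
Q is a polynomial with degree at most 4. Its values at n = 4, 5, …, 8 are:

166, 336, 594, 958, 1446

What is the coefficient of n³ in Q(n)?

First differences: 170, 258, 364, 488. Second differences: 88, 106, 124. Third differences: 18, 18.
Level-3 differences are constant, so Q has degree 3.
Fitting a degree-3 polynomial gives Q(n) = 3n³ - n² - 4n + 6.
The coefficient of n³ is 3.

3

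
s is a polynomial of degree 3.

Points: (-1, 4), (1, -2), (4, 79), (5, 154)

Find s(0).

Write s(t) = at³ + bt² + ct + d; the 4 given values yield a linear system in the 4 coefficients.
Solving, s(t) = t³ + 2t² - 4t - 1.
Then s(0) = -1.

-1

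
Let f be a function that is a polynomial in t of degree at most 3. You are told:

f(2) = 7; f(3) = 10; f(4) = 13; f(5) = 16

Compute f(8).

25

First differences: 3, 3, 3.
Level-1 differences are constant, so f has degree 1.
Fitting a degree-1 polynomial gives f(t) = 3t + 1.
Then f(8) = 25.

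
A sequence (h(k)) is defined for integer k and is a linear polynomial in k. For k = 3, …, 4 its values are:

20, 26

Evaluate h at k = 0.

2

Write h(k) = ak + b; the 2 given values yield a linear system in the 2 coefficients.
Solving, h(k) = 6k + 2.
Then h(0) = 2.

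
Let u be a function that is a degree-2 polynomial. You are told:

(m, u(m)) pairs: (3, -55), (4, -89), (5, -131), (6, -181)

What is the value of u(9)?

First differences: -34, -42, -50. Second differences: -8, -8.
Level-2 differences are constant, so u has degree 2.
Fitting a degree-2 polynomial gives u(m) = -4m² - 6m - 1.
Then u(9) = -379.

-379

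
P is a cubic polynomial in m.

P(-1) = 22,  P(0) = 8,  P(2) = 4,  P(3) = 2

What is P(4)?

-8

Write P(m) = am³ + bm² + cm + d; the 4 given values yield a linear system in the 4 coefficients.
Solving, P(m) = -m³ + 5m² - 8m + 8.
Then P(4) = -8.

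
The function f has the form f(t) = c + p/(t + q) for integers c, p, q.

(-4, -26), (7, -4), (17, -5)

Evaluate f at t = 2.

(f(t) − c)(t + q) = p for each data point; the three points give a linear system in c and q, then p follows.
Solving: c = -6, q = 3, p = 20, so f(t) = -6 + 20/(t + 3).
Then f(2) = -6 + 20/5 = -2.

-2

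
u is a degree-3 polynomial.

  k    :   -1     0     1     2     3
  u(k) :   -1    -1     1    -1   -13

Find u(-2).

7

First differences: 0, 2, -2, -12. Second differences: 2, -4, -10. Third differences: -6, -6.
Level-3 differences are constant, so u has degree 3.
Fitting a degree-3 polynomial gives u(k) = -k³ + k² + 2k - 1.
Then u(-2) = 7.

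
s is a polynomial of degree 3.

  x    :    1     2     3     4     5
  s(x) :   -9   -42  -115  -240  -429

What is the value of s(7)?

First differences: -33, -73, -125, -189. Second differences: -40, -52, -64. Third differences: -12, -12.
Level-3 differences are constant, so s has degree 3.
Fitting a degree-3 polynomial gives s(x) = -2x³ - 8x² + 5x - 4.
Then s(7) = -1047.

-1047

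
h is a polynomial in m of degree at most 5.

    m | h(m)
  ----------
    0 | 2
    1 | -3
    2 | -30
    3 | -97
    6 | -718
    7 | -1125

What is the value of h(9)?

Write h(m) = am^5 + bm^4 + cm³ + dm² + em + p; the 6 given values yield a linear system in the 6 coefficients.
Solving, the top 2 coefficients vanish, and h(m) = -3m³ - 2m² + 2.
Then h(9) = -2347.

-2347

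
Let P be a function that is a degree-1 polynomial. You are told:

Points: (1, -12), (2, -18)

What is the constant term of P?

Write P(n) = an + b; the 2 given values yield a linear system in the 2 coefficients.
Solving, P(n) = -6n - 6.
The constant term is P(0) = -6.

-6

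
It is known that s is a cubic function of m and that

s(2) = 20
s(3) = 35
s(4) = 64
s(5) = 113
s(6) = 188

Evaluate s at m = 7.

First differences: 15, 29, 49, 75. Second differences: 14, 20, 26. Third differences: 6, 6.
Level-3 differences are constant, so s has degree 3.
Fitting a degree-3 polynomial gives s(m) = m³ - 2m² + 6m + 8.
Then s(7) = 295.

295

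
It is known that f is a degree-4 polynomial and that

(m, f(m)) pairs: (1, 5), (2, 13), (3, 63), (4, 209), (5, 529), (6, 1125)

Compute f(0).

First differences: 8, 50, 146, 320, 596. Second differences: 42, 96, 174, 276. Third differences: 54, 78, 102. Fourth differences: 24, 24.
Level-4 differences are constant, so f has degree 4.
Fitting a degree-4 polynomial gives f(m) = m^4 - m³ + 2m² - 6m + 9.
Then f(0) = 9.

9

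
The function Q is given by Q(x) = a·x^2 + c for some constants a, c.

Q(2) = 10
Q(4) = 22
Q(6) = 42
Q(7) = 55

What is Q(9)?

87

From Q(2) = 10 and Q(4) = 22: 4a + c = 10 and 16a + c = 22.
Subtracting: 12a = 12, so a = 1; then c = 10 − 1·4 = 6.
So Q(x) = 1x² + 6, and Q(9) = 87.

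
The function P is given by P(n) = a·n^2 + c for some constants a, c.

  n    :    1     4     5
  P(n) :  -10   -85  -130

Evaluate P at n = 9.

From P(1) = -10 and P(4) = -85: 1a + c = -10 and 16a + c = -85.
Subtracting: 15a = -75, so a = -5; then c = -10 − (-5)·1 = -5.
So P(n) = -5n² − 5, and P(9) = -410.

-410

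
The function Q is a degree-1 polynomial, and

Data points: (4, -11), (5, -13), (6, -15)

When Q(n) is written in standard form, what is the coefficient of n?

-2

Write Q(n) = an + b; the 3 given values yield a linear system in the 2 coefficients.
Solving, Q(n) = -2n - 3.
The coefficient of n is -2.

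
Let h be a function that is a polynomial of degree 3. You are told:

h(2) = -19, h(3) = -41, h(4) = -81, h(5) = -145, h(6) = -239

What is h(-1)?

-1

First differences: -22, -40, -64, -94. Second differences: -18, -24, -30. Third differences: -6, -6.
Level-3 differences are constant, so h has degree 3.
Fitting a degree-3 polynomial gives h(n) = -n³ - 3n - 5.
Then h(-1) = -1.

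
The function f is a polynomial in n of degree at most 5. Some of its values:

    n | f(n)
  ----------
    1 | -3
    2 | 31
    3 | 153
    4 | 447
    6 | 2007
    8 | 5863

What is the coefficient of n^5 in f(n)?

0

Write f(n) = an^5 + bn^4 + cn³ + dn² + en + p; the 6 given values yield a linear system in the 6 coefficients.
Solving, the leading coefficient vanishes, and f(n) = n^4 + 4n³ - 5n² + 6n - 9.
The coefficient of n^5 is 0.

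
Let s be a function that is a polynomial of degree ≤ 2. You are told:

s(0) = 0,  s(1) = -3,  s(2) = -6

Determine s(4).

-12

Write s(m) = am² + bm + c; the 3 given values yield a linear system in the 3 coefficients.
Solving, the leading coefficient vanishes, and s(m) = -3m.
Then s(4) = -12.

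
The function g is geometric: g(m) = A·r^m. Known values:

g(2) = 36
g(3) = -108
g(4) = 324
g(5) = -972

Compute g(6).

2916

Consecutive ratio: -108/36 = -3, and 324/(-108) = -3, so r = -3.
Then A·(-3)^2 = 36 gives A = 4, and g(m) = 4·(-3)^m.
g(6) = 4·(-3)^6 = 2916.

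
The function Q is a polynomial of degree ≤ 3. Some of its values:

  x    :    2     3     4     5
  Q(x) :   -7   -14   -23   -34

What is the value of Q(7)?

-62

Write Q(x) = ax³ + bx² + cx + d; the 4 given values yield a linear system in the 4 coefficients.
Solving, the leading coefficient vanishes, and Q(x) = -x² - 2x + 1.
Then Q(7) = -62.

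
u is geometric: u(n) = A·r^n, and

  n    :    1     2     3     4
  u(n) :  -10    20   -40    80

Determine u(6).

320

Consecutive ratio: 20/(-10) = -2, and -40/20 = -2, so r = -2.
Then A·(-2)^1 = -10 gives A = 5, and u(n) = 5·(-2)^n.
u(6) = 5·(-2)^6 = 320.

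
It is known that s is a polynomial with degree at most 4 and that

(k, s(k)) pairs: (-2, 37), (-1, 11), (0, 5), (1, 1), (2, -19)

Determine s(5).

-355

Write s(k) = ak^4 + bk³ + ck² + dk + e; the 5 given values yield a linear system in the 5 coefficients.
Solving, the leading coefficient vanishes, and s(k) = -3k³ + k² - 2k + 5.
Then s(5) = -355.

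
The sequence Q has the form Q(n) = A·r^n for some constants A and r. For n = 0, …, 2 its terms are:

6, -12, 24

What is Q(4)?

96

Consecutive ratio: -12/6 = -2, and 24/(-12) = -2, so r = -2.
Then A·(-2)^0 = 6 gives A = 6, and Q(n) = 6·(-2)^n.
Q(4) = 6·(-2)^4 = 96.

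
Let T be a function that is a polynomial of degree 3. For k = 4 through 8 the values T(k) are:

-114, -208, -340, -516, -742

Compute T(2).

Write T(k) = ak³ + bk² + ck + d; the 5 given values yield a linear system in the 4 coefficients.
Solving, T(k) = -k³ - 4k² + 3k + 2.
Then T(2) = -16.

-16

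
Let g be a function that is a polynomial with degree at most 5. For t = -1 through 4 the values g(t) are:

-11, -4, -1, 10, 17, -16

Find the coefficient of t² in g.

First differences: 7, 3, 11, 7, -33. Second differences: -4, 8, -4, -40. Third differences: 12, -12, -36. Fourth differences: -24, -24.
Level-4 differences are constant, so g has degree 4.
Fitting a degree-4 polynomial gives g(t) = -t^4 + 4t³ - t² + t - 4.
The coefficient of t² is -1.

-1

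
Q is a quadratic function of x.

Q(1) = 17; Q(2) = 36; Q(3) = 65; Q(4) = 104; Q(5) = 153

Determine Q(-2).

20

Write Q(x) = ax² + bx + c; the 5 given values yield a linear system in the 3 coefficients.
Solving, Q(x) = 5x² + 4x + 8.
Then Q(-2) = 20.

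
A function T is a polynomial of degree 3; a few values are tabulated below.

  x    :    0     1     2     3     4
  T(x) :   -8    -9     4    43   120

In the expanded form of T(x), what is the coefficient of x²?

First differences: -1, 13, 39, 77. Second differences: 14, 26, 38. Third differences: 12, 12.
Level-3 differences are constant, so T has degree 3.
Fitting a degree-3 polynomial gives T(x) = 2x³ + x² - 4x - 8.
The coefficient of x² is 1.

1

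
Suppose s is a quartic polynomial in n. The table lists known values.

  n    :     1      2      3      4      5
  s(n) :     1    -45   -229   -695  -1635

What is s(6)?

Write s(n) = an^4 + bn³ + cn² + dn + e; the 5 given values yield a linear system in the 5 coefficients.
Solving, s(n) = -2n^4 - 4n³ + 5n² - 3n + 5.
Then s(6) = -3289.

-3289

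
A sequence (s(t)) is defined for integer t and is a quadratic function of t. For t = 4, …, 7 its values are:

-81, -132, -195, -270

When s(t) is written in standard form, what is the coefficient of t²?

Write s(t) = at² + bt + c; the 4 given values yield a linear system in the 3 coefficients.
Solving, s(t) = -6t² + 3t + 3.
The coefficient of t² is -6.

-6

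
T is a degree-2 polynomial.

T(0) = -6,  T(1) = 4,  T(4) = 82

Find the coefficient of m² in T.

Write T(m) = am² + bm + c; the 3 given values yield a linear system in the 3 coefficients.
Solving, T(m) = 4m² + 6m - 6.
The coefficient of m² is 4.

4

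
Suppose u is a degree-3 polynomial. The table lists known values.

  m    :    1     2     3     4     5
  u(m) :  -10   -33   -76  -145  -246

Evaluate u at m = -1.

0

First differences: -23, -43, -69, -101. Second differences: -20, -26, -32. Third differences: -6, -6.
Level-3 differences are constant, so u has degree 3.
Fitting a degree-3 polynomial gives u(m) = -m³ - 4m² - 4m - 1.
Then u(-1) = 0.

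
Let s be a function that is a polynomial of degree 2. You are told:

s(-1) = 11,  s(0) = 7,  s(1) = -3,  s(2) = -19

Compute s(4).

-69

Write s(t) = at² + bt + c; the 4 given values yield a linear system in the 3 coefficients.
Solving, s(t) = -3t² - 7t + 7.
Then s(4) = -69.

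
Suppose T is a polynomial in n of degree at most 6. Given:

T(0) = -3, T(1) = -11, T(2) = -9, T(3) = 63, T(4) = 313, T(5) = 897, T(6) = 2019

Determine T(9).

First differences: -8, 2, 72, 250, 584, 1122. Second differences: 10, 70, 178, 334, 538. Third differences: 60, 108, 156, 204. Fourth differences: 48, 48, 48.
Level-4 differences are constant, so T has degree 4.
Fitting a degree-4 polynomial gives T(n) = 2n^4 - 2n³ - 3n² - 5n - 3.
Then T(9) = 11373.

11373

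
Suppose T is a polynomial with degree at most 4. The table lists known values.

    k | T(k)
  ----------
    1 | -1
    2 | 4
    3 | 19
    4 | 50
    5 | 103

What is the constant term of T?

-2

First differences: 5, 15, 31, 53. Second differences: 10, 16, 22. Third differences: 6, 6.
Level-3 differences are constant, so T has degree 3.
Fitting a degree-3 polynomial gives T(k) = k³ - k² + k - 2.
The constant term is T(0) = -2.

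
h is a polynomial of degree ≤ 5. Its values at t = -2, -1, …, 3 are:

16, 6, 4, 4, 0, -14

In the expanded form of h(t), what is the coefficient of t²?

1

Write h(t) = at^5 + bt^4 + ct³ + dt² + et + p; the 6 given values yield a linear system in the 6 coefficients.
Solving, the top 2 coefficients vanish, and h(t) = -t³ + t² + 4.
The coefficient of t² is 1.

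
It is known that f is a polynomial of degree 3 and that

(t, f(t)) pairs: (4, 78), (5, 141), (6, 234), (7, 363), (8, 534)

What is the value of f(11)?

First differences: 63, 93, 129, 171. Second differences: 30, 36, 42. Third differences: 6, 6.
Level-3 differences are constant, so f has degree 3.
Fitting a degree-3 polynomial gives f(t) = t³ + 2t + 6.
Then f(11) = 1359.

1359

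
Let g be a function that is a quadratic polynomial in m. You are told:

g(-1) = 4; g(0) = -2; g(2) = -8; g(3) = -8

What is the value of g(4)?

Write g(m) = am² + bm + c; the 4 given values yield a linear system in the 3 coefficients.
Solving, g(m) = m² - 5m - 2.
Then g(4) = -6.

-6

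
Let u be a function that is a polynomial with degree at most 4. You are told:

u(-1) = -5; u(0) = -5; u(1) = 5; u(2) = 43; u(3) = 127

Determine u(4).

First differences: 0, 10, 38, 84. Second differences: 10, 28, 46. Third differences: 18, 18.
Level-3 differences are constant, so u has degree 3.
Extending the table by one column gives the next first difference 148, so u(4) = 127 + 148 = 275.

275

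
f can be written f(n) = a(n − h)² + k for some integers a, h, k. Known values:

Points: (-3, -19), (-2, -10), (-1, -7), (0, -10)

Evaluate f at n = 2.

First differences 9, 3, -3; second difference -6 = 2a, so a = -3.
Expanding, the n-coefficient is −2ah = 6h; matching it to the data gives h = -1, and then k = -7.
So f(n) = -3(n + 1)² − 7.
f(2) = -3·3² − 7 = -34.

-34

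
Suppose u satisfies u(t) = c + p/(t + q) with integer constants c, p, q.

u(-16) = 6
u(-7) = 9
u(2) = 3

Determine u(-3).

-7

(u(t) − c)(t + q) = p for each data point; the three points give a linear system in c and q, then p follows.
Solving: c = 5, q = 4, p = -12, so u(t) = 5 − 12/(t + 4).
Then u(-3) = 5 − 12/1 = -7.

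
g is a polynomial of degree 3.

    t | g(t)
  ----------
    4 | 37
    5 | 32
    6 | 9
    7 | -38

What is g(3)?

30

Write g(t) = at³ + bt² + ct + d; the 4 given values yield a linear system in the 4 coefficients.
Solving, g(t) = -t³ + 6t² + 2t - 3.
Then g(3) = 30.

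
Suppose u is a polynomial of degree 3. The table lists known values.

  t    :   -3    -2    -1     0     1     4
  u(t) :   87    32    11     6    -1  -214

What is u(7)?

-1093

Write u(t) = at³ + bt² + ct + d; the 6 given values yield a linear system in the 4 coefficients.
Solving, u(t) = -3t³ - t² - 3t + 6.
Then u(7) = -1093.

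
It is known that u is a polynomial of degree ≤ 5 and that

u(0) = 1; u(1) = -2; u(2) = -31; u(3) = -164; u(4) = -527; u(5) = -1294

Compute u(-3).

Write u(n) = an^5 + bn^4 + cn³ + dn² + en + p; the 6 given values yield a linear system in the 6 coefficients.
Solving, the leading coefficient vanishes, and u(n) = -2n^4 - n³ + 4n² - 4n + 1.
Then u(-3) = -86.

-86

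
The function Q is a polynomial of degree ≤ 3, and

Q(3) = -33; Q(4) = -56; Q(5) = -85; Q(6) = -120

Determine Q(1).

First differences: -23, -29, -35. Second differences: -6, -6.
Level-2 differences are constant, so Q has degree 2.
Fitting a degree-2 polynomial gives Q(k) = -3k² - 2k.
Then Q(1) = -5.

-5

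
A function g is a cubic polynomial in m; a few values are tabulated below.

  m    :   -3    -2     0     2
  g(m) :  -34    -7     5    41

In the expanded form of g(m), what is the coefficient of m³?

Write g(m) = am³ + bm² + cm + d; the 4 given values yield a linear system in the 4 coefficients.
Solving, g(m) = 2m³ + 3m² + 4m + 5.
The coefficient of m³ is 2.

2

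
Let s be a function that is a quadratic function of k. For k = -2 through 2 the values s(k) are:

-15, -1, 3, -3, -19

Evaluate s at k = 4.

-81

First differences: 14, 4, -6, -16. Second differences: -10, -10, -10.
Level-2 differences are constant, so s has degree 2.
Fitting a degree-2 polynomial gives s(k) = -5k² - k + 3.
Then s(4) = -81.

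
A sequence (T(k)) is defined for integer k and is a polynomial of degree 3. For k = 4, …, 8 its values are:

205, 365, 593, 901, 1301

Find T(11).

First differences: 160, 228, 308, 400. Second differences: 68, 80, 92. Third differences: 12, 12.
Level-3 differences are constant, so T has degree 3.
Fitting a degree-3 polynomial gives T(k) = 2k³ + 4k² + 2k + 5.
Then T(11) = 3173.

3173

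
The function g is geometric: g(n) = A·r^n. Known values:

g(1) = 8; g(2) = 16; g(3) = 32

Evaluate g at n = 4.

Consecutive ratio: 16/8 = 2, and 32/16 = 2, so r = 2.
Then A·2^1 = 8 gives A = 4, and g(n) = 4·2^n.
g(4) = 4·2^4 = 64.

64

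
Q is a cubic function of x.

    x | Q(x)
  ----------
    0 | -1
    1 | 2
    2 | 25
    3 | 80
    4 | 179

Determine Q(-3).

First differences: 3, 23, 55, 99. Second differences: 20, 32, 44. Third differences: 12, 12.
Level-3 differences are constant, so Q has degree 3.
Fitting a degree-3 polynomial gives Q(x) = 2x³ + 4x² - 3x - 1.
Then Q(-3) = -10.

-10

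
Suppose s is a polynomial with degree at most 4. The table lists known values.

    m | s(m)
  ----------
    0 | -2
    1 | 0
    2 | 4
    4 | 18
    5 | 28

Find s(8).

70

Write s(m) = am^4 + bm³ + cm² + dm + e; the 5 given values yield a linear system in the 5 coefficients.
Solving, the top 2 coefficients vanish, and s(m) = m² + m - 2.
Then s(8) = 70.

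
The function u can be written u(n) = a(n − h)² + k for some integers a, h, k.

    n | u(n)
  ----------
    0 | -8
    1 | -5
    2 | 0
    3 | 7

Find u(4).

First differences 3, 5, 7; second difference 2 = 2a, so a = 1.
Expanding, the n-coefficient is −2ah = -2h; matching it to the data gives h = -1, and then k = -9.
So u(n) = 1(n + 1)² − 9.
u(4) = 1·5² − 9 = 16.

16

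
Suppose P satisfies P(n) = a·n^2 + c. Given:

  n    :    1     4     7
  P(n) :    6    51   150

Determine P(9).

246

From P(1) = 6 and P(4) = 51: 1a + c = 6 and 16a + c = 51.
Subtracting: 15a = 45, so a = 3; then c = 6 − 3·1 = 3.
So P(n) = 3n² + 3, and P(9) = 246.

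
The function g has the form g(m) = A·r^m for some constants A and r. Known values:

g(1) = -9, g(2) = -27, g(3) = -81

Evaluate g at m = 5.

Consecutive ratio: -27/(-9) = 3, and -81/(-27) = 3, so r = 3.
Then A·3^1 = -9 gives A = -3, and g(m) = -3·3^m.
g(5) = -3·3^5 = -729.

-729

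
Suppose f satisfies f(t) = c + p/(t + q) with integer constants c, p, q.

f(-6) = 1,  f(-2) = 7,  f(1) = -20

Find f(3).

-8

(f(t) − c)(t + q) = p for each data point; the three points give a linear system in c and q, then p follows.
Solving: c = -2, q = 0, p = -18, so f(t) = -2 − 18/(t + 0).
Then f(3) = -2 − 18/3 = -8.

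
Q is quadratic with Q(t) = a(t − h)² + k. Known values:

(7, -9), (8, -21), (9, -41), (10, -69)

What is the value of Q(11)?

-105

First differences -12, -20, -28; second difference -8 = 2a, so a = -4.
Expanding, the t-coefficient is −2ah = 8h; matching it to the data gives h = 6, and then k = -5.
So Q(t) = -4(t − 6)² − 5.
Q(11) = -4·5² − 5 = -105.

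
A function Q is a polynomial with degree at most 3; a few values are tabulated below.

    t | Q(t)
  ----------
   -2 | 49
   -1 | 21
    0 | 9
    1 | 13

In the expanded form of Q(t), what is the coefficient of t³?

0

First differences: -28, -12, 4. Second differences: 16, 16.
Level-2 differences are constant, so Q has degree 2.
Fitting a degree-2 polynomial gives Q(t) = 8t² - 4t + 9.
The coefficient of t³ is 0.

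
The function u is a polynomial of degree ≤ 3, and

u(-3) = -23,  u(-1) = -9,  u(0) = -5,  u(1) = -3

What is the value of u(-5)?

-45

Write u(k) = ak³ + bk² + ck + d; the 4 given values yield a linear system in the 4 coefficients.
Solving, the leading coefficient vanishes, and u(k) = -k² + 3k - 5.
Then u(-5) = -45.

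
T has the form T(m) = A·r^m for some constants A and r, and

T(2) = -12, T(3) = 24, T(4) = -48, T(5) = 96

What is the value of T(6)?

Consecutive ratio: 24/(-12) = -2, and -48/24 = -2, so r = -2.
Then A·(-2)^2 = -12 gives A = -3, and T(m) = -3·(-2)^m.
T(6) = -3·(-2)^6 = -192.

-192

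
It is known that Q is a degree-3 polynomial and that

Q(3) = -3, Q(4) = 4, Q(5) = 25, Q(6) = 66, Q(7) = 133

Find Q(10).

550

First differences: 7, 21, 41, 67. Second differences: 14, 20, 26. Third differences: 6, 6.
Level-3 differences are constant, so Q has degree 3.
Fitting a degree-3 polynomial gives Q(m) = m³ - 5m² + 5m.
Then Q(10) = 550.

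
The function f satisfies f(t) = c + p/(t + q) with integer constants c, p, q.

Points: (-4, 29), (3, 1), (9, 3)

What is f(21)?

(f(t) − c)(t + q) = p for each data point; the three points give a linear system in c and q, then p follows.
Solving: c = 5, q = 3, p = -24, so f(t) = 5 − 24/(t + 3).
Then f(21) = 5 − 24/24 = 4.

4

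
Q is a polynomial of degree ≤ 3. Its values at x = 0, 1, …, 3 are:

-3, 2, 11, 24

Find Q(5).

Write Q(x) = ax³ + bx² + cx + d; the 4 given values yield a linear system in the 4 coefficients.
Solving, the leading coefficient vanishes, and Q(x) = 2x² + 3x - 3.
Then Q(5) = 62.

62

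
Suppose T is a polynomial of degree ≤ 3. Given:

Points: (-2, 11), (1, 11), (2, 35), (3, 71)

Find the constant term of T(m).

-1

Write T(m) = am³ + bm² + cm + d; the 4 given values yield a linear system in the 4 coefficients.
Solving, the leading coefficient vanishes, and T(m) = 6m² + 6m - 1.
The constant term is T(0) = -1.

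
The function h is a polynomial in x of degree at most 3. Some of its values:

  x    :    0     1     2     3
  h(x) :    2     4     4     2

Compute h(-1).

Write h(x) = ax³ + bx² + cx + d; the 4 given values yield a linear system in the 4 coefficients.
Solving, the leading coefficient vanishes, and h(x) = -x² + 3x + 2.
Then h(-1) = -2.

-2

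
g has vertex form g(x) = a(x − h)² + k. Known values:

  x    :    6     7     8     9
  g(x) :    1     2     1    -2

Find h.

First differences 1, -1, -3; second difference -2 = 2a, so a = -1.
Expanding, the x-coefficient is −2ah = 2h; matching it to the data gives h = 7, and then k = 2.
So g(x) = -1(x − 7)² + 2.
Hence h = 7.

7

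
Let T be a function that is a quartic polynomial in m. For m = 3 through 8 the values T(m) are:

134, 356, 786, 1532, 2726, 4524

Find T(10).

First differences: 222, 430, 746, 1194, 1798. Second differences: 208, 316, 448, 604. Third differences: 108, 132, 156. Fourth differences: 24, 24.
Level-4 differences are constant, so T has degree 4.
Fitting a degree-4 polynomial gives T(m) = m^4 + 7m² - 2m - 4.
Then T(10) = 10676.

10676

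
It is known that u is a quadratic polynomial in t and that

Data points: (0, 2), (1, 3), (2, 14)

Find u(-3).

59

Write u(t) = at² + bt + c; the 3 given values yield a linear system in the 3 coefficients.
Solving, u(t) = 5t² - 4t + 2.
Then u(-3) = 59.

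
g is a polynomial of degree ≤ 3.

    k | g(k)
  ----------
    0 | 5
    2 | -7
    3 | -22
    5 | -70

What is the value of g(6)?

-103

Write g(k) = ak³ + bk² + ck + d; the 4 given values yield a linear system in the 4 coefficients.
Solving, the leading coefficient vanishes, and g(k) = -3k² + 5.
Then g(6) = -103.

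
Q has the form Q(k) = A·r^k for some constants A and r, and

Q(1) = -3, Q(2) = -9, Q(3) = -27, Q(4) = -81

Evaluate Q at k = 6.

Consecutive ratio: -9/(-3) = 3, and -27/(-9) = 3, so r = 3.
Then A·3^1 = -3 gives A = -1, and Q(k) = -1·3^k.
Q(6) = -1·3^6 = -729.

-729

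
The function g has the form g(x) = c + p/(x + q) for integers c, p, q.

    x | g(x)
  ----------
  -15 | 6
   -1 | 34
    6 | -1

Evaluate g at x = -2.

(g(x) − c)(x + q) = p for each data point; the three points give a linear system in c and q, then p follows.
Solving: c = 4, q = 0, p = -30, so g(x) = 4 − 30/(x + 0).
Then g(-2) = 4 − 30/(-2) = 19.

19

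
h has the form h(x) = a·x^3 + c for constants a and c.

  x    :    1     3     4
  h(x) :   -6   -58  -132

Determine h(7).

-690

From h(1) = -6 and h(3) = -58: 1a + c = -6 and 27a + c = -58.
Subtracting: 26a = -52, so a = -2; then c = -6 − (-2)·1 = -4.
So h(x) = -2x³ − 4, and h(7) = -690.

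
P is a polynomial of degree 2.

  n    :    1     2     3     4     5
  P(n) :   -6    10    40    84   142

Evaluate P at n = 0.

-8

Write P(n) = an² + bn + c; the 5 given values yield a linear system in the 3 coefficients.
Solving, P(n) = 7n² - 5n - 8.
Then P(0) = -8.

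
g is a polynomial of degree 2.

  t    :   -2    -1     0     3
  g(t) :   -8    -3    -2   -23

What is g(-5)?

-47

Write g(t) = at² + bt + c; the 4 given values yield a linear system in the 3 coefficients.
Solving, g(t) = -2t² - t - 2.
Then g(-5) = -47.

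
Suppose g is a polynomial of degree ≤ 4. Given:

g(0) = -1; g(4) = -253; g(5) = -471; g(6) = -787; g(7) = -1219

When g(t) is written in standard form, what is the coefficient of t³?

Write g(t) = at^4 + bt³ + ct² + dt + e; the 5 given values yield a linear system in the 5 coefficients.
Solving, the leading coefficient vanishes, and g(t) = -3t³ - 4t² + t - 1.
The coefficient of t³ is -3.

-3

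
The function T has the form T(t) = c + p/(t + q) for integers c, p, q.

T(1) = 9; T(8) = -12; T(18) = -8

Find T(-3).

-1

(T(t) − c)(t + q) = p for each data point; the three points give a linear system in c and q, then p follows.
Solving: c = -6, q = -3, p = -30, so T(t) = -6 − 30/(t − 3).
Then T(-3) = -6 − 30/(-6) = -1.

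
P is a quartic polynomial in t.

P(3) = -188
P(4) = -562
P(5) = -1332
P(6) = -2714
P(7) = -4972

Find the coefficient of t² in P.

Write P(t) = at^4 + bt³ + ct² + dt + e; the 5 given values yield a linear system in the 5 coefficients.
Solving, P(t) = -2t^4 - 4t² + 4t - 2.
The coefficient of t² is -4.

-4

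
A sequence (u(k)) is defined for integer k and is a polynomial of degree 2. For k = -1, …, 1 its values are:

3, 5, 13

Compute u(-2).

Write u(k) = ak² + bk + c; the 3 given values yield a linear system in the 3 coefficients.
Solving, u(k) = 3k² + 5k + 5.
Then u(-2) = 7.

7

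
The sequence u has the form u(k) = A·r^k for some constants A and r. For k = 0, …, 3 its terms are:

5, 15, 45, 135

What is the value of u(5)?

Consecutive ratio: 15/5 = 3, and 45/15 = 3, so r = 3.
Then A·3^0 = 5 gives A = 5, and u(k) = 5·3^k.
u(5) = 5·3^5 = 1215.

1215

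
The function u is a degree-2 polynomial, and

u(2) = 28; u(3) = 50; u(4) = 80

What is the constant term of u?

8

Write u(k) = ak² + bk + c; the 3 given values yield a linear system in the 3 coefficients.
Solving, u(k) = 4k² + 2k + 8.
The constant term is u(0) = 8.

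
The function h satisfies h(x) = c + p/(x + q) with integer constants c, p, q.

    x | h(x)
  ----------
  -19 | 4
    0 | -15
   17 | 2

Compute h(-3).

(h(x) − c)(x + q) = p for each data point; the three points give a linear system in c and q, then p follows.
Solving: c = 3, q = 1, p = -18, so h(x) = 3 − 18/(x + 1).
Then h(-3) = 3 − 18/(-2) = 12.

12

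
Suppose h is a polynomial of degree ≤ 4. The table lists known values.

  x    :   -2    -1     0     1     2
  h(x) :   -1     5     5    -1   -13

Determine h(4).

Write h(x) = ax^4 + bx³ + cx² + dx + e; the 5 given values yield a linear system in the 5 coefficients.
Solving, the top 2 coefficients vanish, and h(x) = -3x² - 3x + 5.
Then h(4) = -55.

-55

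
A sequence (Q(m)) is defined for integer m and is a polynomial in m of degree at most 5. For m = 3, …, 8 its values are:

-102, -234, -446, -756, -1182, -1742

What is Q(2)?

-32

First differences: -132, -212, -310, -426, -560. Second differences: -80, -98, -116, -134. Third differences: -18, -18, -18.
Level-3 differences are constant, so Q has degree 3.
Fitting a degree-3 polynomial gives Q(m) = -3m³ - 4m² + 7m - 6.
Then Q(2) = -32.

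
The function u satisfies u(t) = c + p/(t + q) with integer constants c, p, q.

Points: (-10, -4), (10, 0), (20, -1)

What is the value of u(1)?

(u(t) − c)(t + q) = p for each data point; the three points give a linear system in c and q, then p follows.
Solving: c = -2, q = 0, p = 20, so u(t) = -2 + 20/(t + 0).
Then u(1) = -2 + 20/1 = 18.

18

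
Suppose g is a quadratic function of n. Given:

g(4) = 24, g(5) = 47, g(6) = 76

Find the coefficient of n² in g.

3

Write g(n) = an² + bn + c; the 3 given values yield a linear system in the 3 coefficients.
Solving, g(n) = 3n² - 4n - 8.
The coefficient of n² is 3.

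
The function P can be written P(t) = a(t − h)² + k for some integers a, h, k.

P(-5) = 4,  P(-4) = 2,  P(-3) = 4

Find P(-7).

20

First differences -2, 2; second difference 4 = 2a, so a = 2.
Expanding, the t-coefficient is −2ah = -4h; matching it to the data gives h = -4, and then k = 2.
So P(t) = 2(t + 4)² + 2.
P(-7) = 2·(-3)² + 2 = 20.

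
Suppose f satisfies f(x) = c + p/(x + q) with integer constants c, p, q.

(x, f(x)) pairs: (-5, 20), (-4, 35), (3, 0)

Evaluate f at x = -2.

(f(x) − c)(x + q) = p for each data point; the three points give a linear system in c and q, then p follows.
Solving: c = 5, q = 3, p = -30, so f(x) = 5 − 30/(x + 3).
Then f(-2) = 5 − 30/1 = -25.

-25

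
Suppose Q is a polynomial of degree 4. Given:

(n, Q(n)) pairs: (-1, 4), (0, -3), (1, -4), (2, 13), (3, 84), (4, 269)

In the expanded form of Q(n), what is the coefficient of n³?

0

First differences: -7, -1, 17, 71, 185. Second differences: 6, 18, 54, 114. Third differences: 12, 36, 60. Fourth differences: 24, 24.
Level-4 differences are constant, so Q has degree 4.
Fitting a degree-4 polynomial gives Q(n) = n^4 + 2n² - 4n - 3.
The coefficient of n³ is 0.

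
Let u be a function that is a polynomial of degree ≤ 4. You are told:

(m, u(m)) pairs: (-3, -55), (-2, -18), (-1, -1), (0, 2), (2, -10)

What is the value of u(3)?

Write u(m) = am^4 + bm³ + cm² + dm + e; the 5 given values yield a linear system in the 5 coefficients.
Solving, the leading coefficient vanishes, and u(m) = m³ - 4m² - 2m + 2.
Then u(3) = -13.

-13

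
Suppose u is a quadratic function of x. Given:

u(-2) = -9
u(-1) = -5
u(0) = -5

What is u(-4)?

Write u(x) = ax² + bx + c; the 3 given values yield a linear system in the 3 coefficients.
Solving, u(x) = -2x² - 2x - 5.
Then u(-4) = -29.

-29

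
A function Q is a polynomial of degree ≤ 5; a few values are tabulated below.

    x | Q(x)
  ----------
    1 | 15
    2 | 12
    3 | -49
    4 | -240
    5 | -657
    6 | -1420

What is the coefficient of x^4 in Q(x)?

-1

First differences: -3, -61, -191, -417, -763. Second differences: -58, -130, -226, -346. Third differences: -72, -96, -120. Fourth differences: -24, -24.
Level-4 differences are constant, so Q has degree 4.
Fitting a degree-4 polynomial gives Q(x) = -x^4 - 2x³ + 8x² + 2x + 8.
The coefficient of x^4 is -1.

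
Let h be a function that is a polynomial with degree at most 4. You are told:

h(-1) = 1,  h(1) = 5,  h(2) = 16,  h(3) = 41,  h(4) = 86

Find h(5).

Write h(x) = ax^4 + bx³ + cx² + dx + e; the 5 given values yield a linear system in the 5 coefficients.
Solving, the leading coefficient vanishes, and h(x) = x³ + x² + x + 2.
Then h(5) = 157.

157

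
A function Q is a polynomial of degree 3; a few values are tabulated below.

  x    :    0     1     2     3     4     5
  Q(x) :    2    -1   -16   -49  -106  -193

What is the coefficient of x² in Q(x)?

-3

Write Q(x) = ax³ + bx² + cx + d; the 6 given values yield a linear system in the 4 coefficients.
Solving, Q(x) = -x³ - 3x² + x + 2.
The coefficient of x² is -3.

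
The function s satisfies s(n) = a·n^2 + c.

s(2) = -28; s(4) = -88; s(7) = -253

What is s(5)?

-133

From s(2) = -28 and s(4) = -88: 4a + c = -28 and 16a + c = -88.
Subtracting: 12a = -60, so a = -5; then c = -28 − (-5)·4 = -8.
So s(n) = -5n² − 8, and s(5) = -133.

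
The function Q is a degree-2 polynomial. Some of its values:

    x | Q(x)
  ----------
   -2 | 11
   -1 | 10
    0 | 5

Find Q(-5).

Write Q(x) = ax² + bx + c; the 3 given values yield a linear system in the 3 coefficients.
Solving, Q(x) = -2x² - 7x + 5.
Then Q(-5) = -10.

-10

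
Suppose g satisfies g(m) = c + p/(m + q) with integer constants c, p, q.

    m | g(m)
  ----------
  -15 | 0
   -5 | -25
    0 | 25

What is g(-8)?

(g(m) − c)(m + q) = p for each data point; the three points give a linear system in c and q, then p follows.
Solving: c = 5, q = 3, p = 60, so g(m) = 5 + 60/(m + 3).
Then g(-8) = 5 + 60/(-5) = -7.

-7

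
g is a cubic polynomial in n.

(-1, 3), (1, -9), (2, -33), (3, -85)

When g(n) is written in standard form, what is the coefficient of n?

Write g(n) = an³ + bn² + cn + d; the 4 given values yield a linear system in the 4 coefficients.
Solving, g(n) = -2n³ - 2n² - 4n - 1.
The coefficient of n is -4.

-4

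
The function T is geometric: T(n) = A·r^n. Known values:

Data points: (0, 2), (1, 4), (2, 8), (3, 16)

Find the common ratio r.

Consecutive ratio: 4/2 = 2, and 8/4 = 2, so r = 2.
Then A·2^0 = 2 gives A = 2, and T(n) = 2·2^n.

2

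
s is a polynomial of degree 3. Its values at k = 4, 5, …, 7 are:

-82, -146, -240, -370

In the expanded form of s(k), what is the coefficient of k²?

Write s(k) = ak³ + bk² + ck + d; the 4 given values yield a linear system in the 4 coefficients.
Solving, s(k) = -k³ - 3k - 6.
The coefficient of k² is 0.

0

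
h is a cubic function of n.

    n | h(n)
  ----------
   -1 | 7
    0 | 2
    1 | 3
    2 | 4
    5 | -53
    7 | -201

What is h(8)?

-326

Write h(n) = an³ + bn² + cn + d; the 6 given values yield a linear system in the 4 coefficients.
Solving, h(n) = -n³ + 3n² - n + 2.
Then h(8) = -326.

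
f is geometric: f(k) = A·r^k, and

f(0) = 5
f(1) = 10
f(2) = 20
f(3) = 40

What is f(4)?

Consecutive ratio: 10/5 = 2, and 20/10 = 2, so r = 2.
Then A·2^0 = 5 gives A = 5, and f(k) = 5·2^k.
f(4) = 5·2^4 = 80.

80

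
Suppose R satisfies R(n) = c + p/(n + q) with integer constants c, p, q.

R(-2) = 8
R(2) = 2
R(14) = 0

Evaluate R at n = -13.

-3

(R(n) − c)(n + q) = p for each data point; the three points give a linear system in c and q, then p follows.
Solving: c = -1, q = 4, p = 18, so R(n) = -1 + 18/(n + 4).
Then R(-13) = -1 + 18/(-9) = -3.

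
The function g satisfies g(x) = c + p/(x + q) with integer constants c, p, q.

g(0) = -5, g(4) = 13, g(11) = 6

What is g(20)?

5

(g(x) − c)(x + q) = p for each data point; the three points give a linear system in c and q, then p follows.
Solving: c = 4, q = -2, p = 18, so g(x) = 4 + 18/(x − 2).
Then g(20) = 4 + 18/18 = 5.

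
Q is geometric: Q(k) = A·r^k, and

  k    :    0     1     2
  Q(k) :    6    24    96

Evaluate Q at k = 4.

Consecutive ratio: 24/6 = 4, and 96/24 = 4, so r = 4.
Then A·4^0 = 6 gives A = 6, and Q(k) = 6·4^k.
Q(4) = 6·4^4 = 1536.

1536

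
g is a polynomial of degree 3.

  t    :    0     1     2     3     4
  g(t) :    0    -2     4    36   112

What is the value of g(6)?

468

First differences: -2, 6, 32, 76. Second differences: 8, 26, 44. Third differences: 18, 18.
Level-3 differences are constant, so g has degree 3.
Fitting a degree-3 polynomial gives g(t) = 3t³ - 5t².
Then g(6) = 468.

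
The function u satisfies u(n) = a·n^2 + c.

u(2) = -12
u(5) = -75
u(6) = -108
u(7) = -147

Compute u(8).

-192

From u(2) = -12 and u(5) = -75: 4a + c = -12 and 25a + c = -75.
Subtracting: 21a = -63, so a = -3; then c = -12 − (-3)·4 = 0.
So u(n) = -3n² + 0, and u(8) = -192.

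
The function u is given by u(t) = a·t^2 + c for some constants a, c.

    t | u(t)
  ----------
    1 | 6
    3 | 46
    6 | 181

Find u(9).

From u(1) = 6 and u(3) = 46: 1a + c = 6 and 9a + c = 46.
Subtracting: 8a = 40, so a = 5; then c = 6 − 5·1 = 1.
So u(t) = 5t² + 1, and u(9) = 406.

406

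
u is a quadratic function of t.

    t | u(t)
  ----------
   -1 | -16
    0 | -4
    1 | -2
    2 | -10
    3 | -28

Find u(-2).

-38

First differences: 12, 2, -8, -18. Second differences: -10, -10, -10.
Level-2 differences are constant, so u has degree 2.
Fitting a degree-2 polynomial gives u(t) = -5t² + 7t - 4.
Then u(-2) = -38.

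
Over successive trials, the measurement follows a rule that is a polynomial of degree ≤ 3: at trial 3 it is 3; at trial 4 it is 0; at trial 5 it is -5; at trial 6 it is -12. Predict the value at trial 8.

Write the value at n as g(n).
Write g(n) = an³ + bn² + cn + d; the 4 given values yield a linear system in the 4 coefficients.
Solving, the leading coefficient vanishes, and g(n) = -n² + 4n.
Then g(8) = -32.

-32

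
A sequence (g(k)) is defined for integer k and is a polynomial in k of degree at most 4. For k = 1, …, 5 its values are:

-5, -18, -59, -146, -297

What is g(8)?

First differences: -13, -41, -87, -151. Second differences: -28, -46, -64. Third differences: -18, -18.
Level-3 differences are constant, so g has degree 3.
Fitting a degree-3 polynomial gives g(k) = -3k³ + 4k² - 4k - 2.
Then g(8) = -1314.

-1314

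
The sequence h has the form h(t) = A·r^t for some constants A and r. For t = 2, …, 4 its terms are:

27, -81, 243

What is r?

Consecutive ratio: -81/27 = -3, and 243/(-81) = -3, so r = -3.
Then A·(-3)^2 = 27 gives A = 3, and h(t) = 3·(-3)^t.

-3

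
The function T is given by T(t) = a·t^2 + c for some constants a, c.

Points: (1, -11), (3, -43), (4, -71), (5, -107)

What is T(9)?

From T(1) = -11 and T(3) = -43: 1a + c = -11 and 9a + c = -43.
Subtracting: 8a = -32, so a = -4; then c = -11 − (-4)·1 = -7.
So T(t) = -4t² − 7, and T(9) = -331.

-331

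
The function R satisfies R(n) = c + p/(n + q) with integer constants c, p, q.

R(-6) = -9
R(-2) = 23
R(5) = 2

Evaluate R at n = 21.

0

(R(n) − c)(n + q) = p for each data point; the three points give a linear system in c and q, then p follows.
Solving: c = -1, q = 3, p = 24, so R(n) = -1 + 24/(n + 3).
Then R(21) = -1 + 24/24 = 0.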